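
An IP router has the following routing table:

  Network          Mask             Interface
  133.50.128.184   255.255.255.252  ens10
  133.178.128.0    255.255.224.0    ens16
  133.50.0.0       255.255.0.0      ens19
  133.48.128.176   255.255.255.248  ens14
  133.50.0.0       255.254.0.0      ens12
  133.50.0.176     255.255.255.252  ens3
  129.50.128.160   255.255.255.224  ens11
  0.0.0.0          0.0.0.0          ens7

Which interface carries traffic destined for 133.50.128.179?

Routes whose prefix contains 133.50.128.179:
  0.0.0.0/0 (default, matches everything) -> ens7
  133.50.0.0/15 (133.50.0.0 - 133.51.255.255) -> ens12
  133.50.0.0/16 (133.50.0.0 - 133.50.255.255) -> ens19
More-specific entries that do NOT match:
  133.50.128.184/30 (133.50.128.184 - 133.50.128.187) does not contain 133.50.128.179
  133.50.0.176/30 (133.50.0.176 - 133.50.0.179) does not contain 133.50.128.179
  133.48.128.176/29 (133.48.128.176 - 133.48.128.183) does not contain 133.50.128.179
  129.50.128.160/27 (129.50.128.160 - 129.50.128.191) does not contain 133.50.128.179
  133.178.128.0/19 (133.178.128.0 - 133.178.159.255) does not contain 133.50.128.179
Longest matching prefix is /16 -> interface ens19.

ens19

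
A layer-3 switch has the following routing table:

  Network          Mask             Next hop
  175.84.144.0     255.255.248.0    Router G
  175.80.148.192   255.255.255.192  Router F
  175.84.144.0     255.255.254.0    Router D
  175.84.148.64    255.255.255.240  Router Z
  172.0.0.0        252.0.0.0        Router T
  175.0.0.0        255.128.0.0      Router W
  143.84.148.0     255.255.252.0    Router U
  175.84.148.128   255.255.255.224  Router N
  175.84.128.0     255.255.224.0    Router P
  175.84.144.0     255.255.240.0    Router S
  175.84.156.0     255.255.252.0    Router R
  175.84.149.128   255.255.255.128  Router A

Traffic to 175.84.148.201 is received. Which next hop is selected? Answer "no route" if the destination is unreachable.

Routes whose prefix contains 175.84.148.201:
  172.0.0.0/6 (172.0.0.0 - 175.255.255.255) -> Router T
  175.0.0.0/9 (175.0.0.0 - 175.127.255.255) -> Router W
  175.84.128.0/19 (175.84.128.0 - 175.84.159.255) -> Router P
  175.84.144.0/20 (175.84.144.0 - 175.84.159.255) -> Router S
  175.84.144.0/21 (175.84.144.0 - 175.84.151.255) -> Router G
More-specific entries that do NOT match:
  175.84.148.64/28 (175.84.148.64 - 175.84.148.79) does not contain 175.84.148.201
  175.84.148.128/27 (175.84.148.128 - 175.84.148.159) does not contain 175.84.148.201
  175.80.148.192/26 (175.80.148.192 - 175.80.148.255) does not contain 175.84.148.201
  175.84.149.128/25 (175.84.149.128 - 175.84.149.255) does not contain 175.84.148.201
  175.84.144.0/23 (175.84.144.0 - 175.84.145.255) does not contain 175.84.148.201
  143.84.148.0/22 (143.84.148.0 - 143.84.151.255) does not contain 175.84.148.201
  175.84.156.0/22 (175.84.156.0 - 175.84.159.255) does not contain 175.84.148.201
Longest matching prefix is /21 -> next hop Router G.

Router G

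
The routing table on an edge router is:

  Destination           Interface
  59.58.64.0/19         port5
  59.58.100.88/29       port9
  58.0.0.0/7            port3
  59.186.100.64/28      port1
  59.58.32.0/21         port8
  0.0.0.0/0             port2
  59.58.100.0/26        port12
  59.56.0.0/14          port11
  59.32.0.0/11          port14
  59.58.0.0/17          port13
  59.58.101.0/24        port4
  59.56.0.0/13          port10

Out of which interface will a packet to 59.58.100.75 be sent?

Routes whose prefix contains 59.58.100.75:
  0.0.0.0/0 (default, matches everything) -> port2
  58.0.0.0/7 (58.0.0.0 - 59.255.255.255) -> port3
  59.32.0.0/11 (59.32.0.0 - 59.63.255.255) -> port14
  59.56.0.0/13 (59.56.0.0 - 59.63.255.255) -> port10
  59.56.0.0/14 (59.56.0.0 - 59.59.255.255) -> port11
  59.58.0.0/17 (59.58.0.0 - 59.58.127.255) -> port13
More-specific entries that do NOT match:
  59.58.100.88/29 (59.58.100.88 - 59.58.100.95) does not contain 59.58.100.75
  59.186.100.64/28 (59.186.100.64 - 59.186.100.79) does not contain 59.58.100.75
  59.58.100.0/26 (59.58.100.0 - 59.58.100.63) does not contain 59.58.100.75
  59.58.101.0/24 (59.58.101.0 - 59.58.101.255) does not contain 59.58.100.75
  59.58.32.0/21 (59.58.32.0 - 59.58.39.255) does not contain 59.58.100.75
  59.58.64.0/19 (59.58.64.0 - 59.58.95.255) does not contain 59.58.100.75
Longest matching prefix is /17 -> interface port13.

port13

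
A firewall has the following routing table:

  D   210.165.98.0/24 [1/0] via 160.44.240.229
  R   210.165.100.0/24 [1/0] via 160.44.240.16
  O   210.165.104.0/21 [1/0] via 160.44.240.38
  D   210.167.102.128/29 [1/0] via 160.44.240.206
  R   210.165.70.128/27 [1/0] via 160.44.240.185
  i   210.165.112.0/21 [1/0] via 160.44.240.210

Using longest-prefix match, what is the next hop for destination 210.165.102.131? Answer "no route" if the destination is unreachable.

no route

No entry's prefix contains 210.165.102.131; there is no default route.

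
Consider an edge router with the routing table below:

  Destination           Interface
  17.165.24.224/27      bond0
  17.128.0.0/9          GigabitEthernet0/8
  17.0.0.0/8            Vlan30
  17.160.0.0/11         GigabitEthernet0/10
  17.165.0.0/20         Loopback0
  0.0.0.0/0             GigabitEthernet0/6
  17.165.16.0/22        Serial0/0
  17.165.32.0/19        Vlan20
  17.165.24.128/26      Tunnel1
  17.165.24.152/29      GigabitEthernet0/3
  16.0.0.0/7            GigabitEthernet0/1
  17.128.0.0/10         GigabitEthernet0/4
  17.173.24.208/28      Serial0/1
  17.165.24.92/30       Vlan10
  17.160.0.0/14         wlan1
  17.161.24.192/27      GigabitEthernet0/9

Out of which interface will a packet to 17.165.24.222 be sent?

Routes whose prefix contains 17.165.24.222:
  0.0.0.0/0 (default, matches everything) -> GigabitEthernet0/6
  16.0.0.0/7 (16.0.0.0 - 17.255.255.255) -> GigabitEthernet0/1
  17.0.0.0/8 (17.0.0.0 - 17.255.255.255) -> Vlan30
  17.128.0.0/9 (17.128.0.0 - 17.255.255.255) -> GigabitEthernet0/8
  17.128.0.0/10 (17.128.0.0 - 17.191.255.255) -> GigabitEthernet0/4
  17.160.0.0/11 (17.160.0.0 - 17.191.255.255) -> GigabitEthernet0/10
More-specific entries that do NOT match:
  17.165.24.92/30 (17.165.24.92 - 17.165.24.95) does not contain 17.165.24.222
  17.165.24.152/29 (17.165.24.152 - 17.165.24.159) does not contain 17.165.24.222
  17.173.24.208/28 (17.173.24.208 - 17.173.24.223) does not contain 17.165.24.222
  17.165.24.224/27 (17.165.24.224 - 17.165.24.255) does not contain 17.165.24.222
  17.161.24.192/27 (17.161.24.192 - 17.161.24.223) does not contain 17.165.24.222
  17.165.24.128/26 (17.165.24.128 - 17.165.24.191) does not contain 17.165.24.222
  17.165.16.0/22 (17.165.16.0 - 17.165.19.255) does not contain 17.165.24.222
  17.165.0.0/20 (17.165.0.0 - 17.165.15.255) does not contain 17.165.24.222
  17.165.32.0/19 (17.165.32.0 - 17.165.63.255) does not contain 17.165.24.222
  17.160.0.0/14 (17.160.0.0 - 17.163.255.255) does not contain 17.165.24.222
Longest matching prefix is /11 -> interface GigabitEthernet0/10.

GigabitEthernet0/10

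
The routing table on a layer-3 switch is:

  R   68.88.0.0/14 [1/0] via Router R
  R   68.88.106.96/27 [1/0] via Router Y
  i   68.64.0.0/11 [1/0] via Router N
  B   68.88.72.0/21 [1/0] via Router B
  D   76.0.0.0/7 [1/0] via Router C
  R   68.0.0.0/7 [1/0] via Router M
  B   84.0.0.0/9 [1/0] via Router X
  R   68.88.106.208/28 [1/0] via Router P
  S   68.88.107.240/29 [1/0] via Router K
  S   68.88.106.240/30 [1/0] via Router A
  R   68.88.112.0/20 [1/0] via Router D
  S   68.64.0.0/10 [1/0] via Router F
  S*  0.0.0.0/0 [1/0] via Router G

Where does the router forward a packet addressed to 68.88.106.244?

Router R

Routes whose prefix contains 68.88.106.244:
  0.0.0.0/0 (default, matches everything) -> Router G
  68.0.0.0/7 (68.0.0.0 - 69.255.255.255) -> Router M
  68.64.0.0/10 (68.64.0.0 - 68.127.255.255) -> Router F
  68.64.0.0/11 (68.64.0.0 - 68.95.255.255) -> Router N
  68.88.0.0/14 (68.88.0.0 - 68.91.255.255) -> Router R
More-specific entries that do NOT match:
  68.88.106.240/30 (68.88.106.240 - 68.88.106.243) does not contain 68.88.106.244
  68.88.107.240/29 (68.88.107.240 - 68.88.107.247) does not contain 68.88.106.244
  68.88.106.208/28 (68.88.106.208 - 68.88.106.223) does not contain 68.88.106.244
  68.88.106.96/27 (68.88.106.96 - 68.88.106.127) does not contain 68.88.106.244
  68.88.72.0/21 (68.88.72.0 - 68.88.79.255) does not contain 68.88.106.244
  68.88.112.0/20 (68.88.112.0 - 68.88.127.255) does not contain 68.88.106.244
Longest matching prefix is /14 -> next hop Router R.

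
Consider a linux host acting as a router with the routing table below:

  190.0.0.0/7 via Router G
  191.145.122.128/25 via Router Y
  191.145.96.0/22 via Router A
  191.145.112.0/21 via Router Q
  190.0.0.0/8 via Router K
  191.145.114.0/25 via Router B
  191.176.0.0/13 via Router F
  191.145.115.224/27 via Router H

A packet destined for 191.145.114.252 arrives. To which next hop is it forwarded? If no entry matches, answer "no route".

Routes whose prefix contains 191.145.114.252:
  190.0.0.0/7 (190.0.0.0 - 191.255.255.255) -> Router G
  191.145.112.0/21 (191.145.112.0 - 191.145.119.255) -> Router Q
More-specific entries that do NOT match:
  191.145.115.224/27 (191.145.115.224 - 191.145.115.255) does not contain 191.145.114.252
  191.145.122.128/25 (191.145.122.128 - 191.145.122.255) does not contain 191.145.114.252
  191.145.114.0/25 (191.145.114.0 - 191.145.114.127) does not contain 191.145.114.252
  191.145.96.0/22 (191.145.96.0 - 191.145.99.255) does not contain 191.145.114.252
Longest matching prefix is /21 -> next hop Router Q.

Router Q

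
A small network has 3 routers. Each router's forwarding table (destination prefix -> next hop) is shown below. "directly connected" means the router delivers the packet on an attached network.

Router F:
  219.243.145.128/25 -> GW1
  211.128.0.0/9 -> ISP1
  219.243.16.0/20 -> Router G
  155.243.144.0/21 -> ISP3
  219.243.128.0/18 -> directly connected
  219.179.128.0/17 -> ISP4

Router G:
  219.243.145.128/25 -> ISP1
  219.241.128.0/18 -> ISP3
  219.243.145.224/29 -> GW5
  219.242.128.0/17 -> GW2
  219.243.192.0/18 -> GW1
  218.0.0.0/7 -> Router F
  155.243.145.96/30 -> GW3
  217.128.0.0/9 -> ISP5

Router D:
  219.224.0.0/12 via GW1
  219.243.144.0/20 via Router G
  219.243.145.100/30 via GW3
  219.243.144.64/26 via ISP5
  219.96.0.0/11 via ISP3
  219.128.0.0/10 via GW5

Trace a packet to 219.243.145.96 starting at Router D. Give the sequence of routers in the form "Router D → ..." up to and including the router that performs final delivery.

At Router D: longest match for 219.243.145.96 is 219.243.144.0/20 -> Router G
At Router G: longest match for 219.243.145.96 is 218.0.0.0/7 -> Router F
At Router F: longest match for 219.243.145.96 is 219.243.128.0/18 -> directly connected

Router D → Router G → Router F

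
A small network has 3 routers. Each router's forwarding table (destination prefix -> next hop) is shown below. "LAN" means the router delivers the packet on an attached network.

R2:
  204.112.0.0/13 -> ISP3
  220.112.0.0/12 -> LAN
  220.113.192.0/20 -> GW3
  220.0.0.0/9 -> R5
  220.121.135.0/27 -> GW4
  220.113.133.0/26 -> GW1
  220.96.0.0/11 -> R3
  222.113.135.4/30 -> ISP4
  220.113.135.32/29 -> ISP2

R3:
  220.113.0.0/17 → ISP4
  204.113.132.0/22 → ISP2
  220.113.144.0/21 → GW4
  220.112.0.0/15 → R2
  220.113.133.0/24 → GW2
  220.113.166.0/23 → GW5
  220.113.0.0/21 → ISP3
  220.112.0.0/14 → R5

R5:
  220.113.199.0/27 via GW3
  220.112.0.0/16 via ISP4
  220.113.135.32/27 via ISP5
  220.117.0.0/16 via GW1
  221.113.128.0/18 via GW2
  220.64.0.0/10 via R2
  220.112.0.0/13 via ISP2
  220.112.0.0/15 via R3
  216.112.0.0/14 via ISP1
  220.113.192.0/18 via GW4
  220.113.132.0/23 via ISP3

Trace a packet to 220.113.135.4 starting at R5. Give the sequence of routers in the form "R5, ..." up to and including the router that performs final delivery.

R5, R3, R2

At R5: longest match for 220.113.135.4 is 220.112.0.0/15 -> R3
At R3: longest match for 220.113.135.4 is 220.112.0.0/15 -> R2
At R2: longest match for 220.113.135.4 is 220.112.0.0/12 -> LAN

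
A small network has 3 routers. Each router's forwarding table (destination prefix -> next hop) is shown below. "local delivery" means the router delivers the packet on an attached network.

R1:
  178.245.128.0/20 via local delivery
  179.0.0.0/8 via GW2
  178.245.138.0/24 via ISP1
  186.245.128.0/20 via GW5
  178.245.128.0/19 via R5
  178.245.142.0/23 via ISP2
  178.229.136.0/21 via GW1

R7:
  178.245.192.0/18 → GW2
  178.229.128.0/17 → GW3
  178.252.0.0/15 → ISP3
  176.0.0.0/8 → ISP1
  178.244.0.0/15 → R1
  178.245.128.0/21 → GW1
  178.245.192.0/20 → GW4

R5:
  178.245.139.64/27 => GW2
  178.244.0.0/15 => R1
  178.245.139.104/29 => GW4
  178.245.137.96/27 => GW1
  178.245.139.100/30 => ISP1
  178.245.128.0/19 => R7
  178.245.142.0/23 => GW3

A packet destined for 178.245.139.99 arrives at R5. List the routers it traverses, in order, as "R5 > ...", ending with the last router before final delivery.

R5 > R7 > R1

At R5: longest match for 178.245.139.99 is 178.245.128.0/19 -> R7
At R7: longest match for 178.245.139.99 is 178.244.0.0/15 -> R1
At R1: longest match for 178.245.139.99 is 178.245.128.0/20 -> local delivery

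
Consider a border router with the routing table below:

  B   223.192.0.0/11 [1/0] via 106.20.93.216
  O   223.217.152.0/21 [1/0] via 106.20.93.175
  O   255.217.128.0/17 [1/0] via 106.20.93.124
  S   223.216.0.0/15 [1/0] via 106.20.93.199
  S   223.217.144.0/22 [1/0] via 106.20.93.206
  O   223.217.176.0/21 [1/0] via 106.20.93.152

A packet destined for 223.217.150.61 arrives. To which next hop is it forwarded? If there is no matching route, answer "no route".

106.20.93.199

Routes whose prefix contains 223.217.150.61:
  223.192.0.0/11 (223.192.0.0 - 223.223.255.255) -> 106.20.93.216
  223.216.0.0/15 (223.216.0.0 - 223.217.255.255) -> 106.20.93.199
More-specific entries that do NOT match:
  223.217.144.0/22 (223.217.144.0 - 223.217.147.255) does not contain 223.217.150.61
  223.217.152.0/21 (223.217.152.0 - 223.217.159.255) does not contain 223.217.150.61
  223.217.176.0/21 (223.217.176.0 - 223.217.183.255) does not contain 223.217.150.61
  255.217.128.0/17 (255.217.128.0 - 255.217.255.255) does not contain 223.217.150.61
Longest matching prefix is /15 -> next hop 106.20.93.199.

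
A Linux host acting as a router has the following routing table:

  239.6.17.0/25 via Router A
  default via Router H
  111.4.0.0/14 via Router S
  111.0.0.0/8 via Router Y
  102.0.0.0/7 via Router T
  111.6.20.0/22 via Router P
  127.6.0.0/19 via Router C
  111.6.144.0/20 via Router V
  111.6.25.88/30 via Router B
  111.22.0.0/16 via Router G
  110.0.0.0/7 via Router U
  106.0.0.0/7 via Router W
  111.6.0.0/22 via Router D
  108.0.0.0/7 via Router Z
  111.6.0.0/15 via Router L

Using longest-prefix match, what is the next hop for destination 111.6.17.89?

Routes whose prefix contains 111.6.17.89:
  0.0.0.0/0 (default, matches everything) -> Router H
  110.0.0.0/7 (110.0.0.0 - 111.255.255.255) -> Router U
  111.0.0.0/8 (111.0.0.0 - 111.255.255.255) -> Router Y
  111.4.0.0/14 (111.4.0.0 - 111.7.255.255) -> Router S
  111.6.0.0/15 (111.6.0.0 - 111.7.255.255) -> Router L
More-specific entries that do NOT match:
  111.6.25.88/30 (111.6.25.88 - 111.6.25.91) does not contain 111.6.17.89
  239.6.17.0/25 (239.6.17.0 - 239.6.17.127) does not contain 111.6.17.89
  111.6.20.0/22 (111.6.20.0 - 111.6.23.255) does not contain 111.6.17.89
  111.6.0.0/22 (111.6.0.0 - 111.6.3.255) does not contain 111.6.17.89
  111.6.144.0/20 (111.6.144.0 - 111.6.159.255) does not contain 111.6.17.89
  127.6.0.0/19 (127.6.0.0 - 127.6.31.255) does not contain 111.6.17.89
  111.22.0.0/16 (111.22.0.0 - 111.22.255.255) does not contain 111.6.17.89
Longest matching prefix is /15 -> next hop Router L.

Router L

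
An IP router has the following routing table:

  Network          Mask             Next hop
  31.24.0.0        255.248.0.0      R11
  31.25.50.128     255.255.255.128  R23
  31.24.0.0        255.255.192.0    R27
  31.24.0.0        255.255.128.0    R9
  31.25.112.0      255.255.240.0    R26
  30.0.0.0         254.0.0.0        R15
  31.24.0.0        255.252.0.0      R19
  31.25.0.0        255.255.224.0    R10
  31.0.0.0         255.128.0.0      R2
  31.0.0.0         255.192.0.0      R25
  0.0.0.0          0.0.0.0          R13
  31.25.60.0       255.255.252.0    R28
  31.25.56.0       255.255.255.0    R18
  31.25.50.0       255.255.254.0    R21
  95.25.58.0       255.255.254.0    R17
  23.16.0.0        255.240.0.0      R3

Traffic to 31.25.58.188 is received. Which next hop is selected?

Routes whose prefix contains 31.25.58.188:
  0.0.0.0/0 (default, matches everything) -> R13
  30.0.0.0/7 (30.0.0.0 - 31.255.255.255) -> R15
  31.0.0.0/9 (31.0.0.0 - 31.127.255.255) -> R2
  31.0.0.0/10 (31.0.0.0 - 31.63.255.255) -> R25
  31.24.0.0/13 (31.24.0.0 - 31.31.255.255) -> R11
  31.24.0.0/14 (31.24.0.0 - 31.27.255.255) -> R19
More-specific entries that do NOT match:
  31.25.50.128/25 (31.25.50.128 - 31.25.50.255) does not contain 31.25.58.188
  31.25.56.0/24 (31.25.56.0 - 31.25.56.255) does not contain 31.25.58.188
  31.25.50.0/23 (31.25.50.0 - 31.25.51.255) does not contain 31.25.58.188
  95.25.58.0/23 (95.25.58.0 - 95.25.59.255) does not contain 31.25.58.188
  31.25.60.0/22 (31.25.60.0 - 31.25.63.255) does not contain 31.25.58.188
  31.25.112.0/20 (31.25.112.0 - 31.25.127.255) does not contain 31.25.58.188
  31.25.0.0/19 (31.25.0.0 - 31.25.31.255) does not contain 31.25.58.188
  31.24.0.0/18 (31.24.0.0 - 31.24.63.255) does not contain 31.25.58.188
  31.24.0.0/17 (31.24.0.0 - 31.24.127.255) does not contain 31.25.58.188
Longest matching prefix is /14 -> next hop R19.

R19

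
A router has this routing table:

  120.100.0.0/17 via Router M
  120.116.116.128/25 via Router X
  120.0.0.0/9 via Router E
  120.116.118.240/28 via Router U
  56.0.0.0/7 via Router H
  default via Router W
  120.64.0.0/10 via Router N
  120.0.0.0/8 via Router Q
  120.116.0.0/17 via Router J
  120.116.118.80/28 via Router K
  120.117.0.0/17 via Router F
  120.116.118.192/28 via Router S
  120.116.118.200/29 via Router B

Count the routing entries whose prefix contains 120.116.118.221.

Prefixes containing 120.116.118.221:
  0.0.0.0/0 (default, matches everything)
  120.0.0.0/8 (120.0.0.0 - 120.255.255.255)
  120.0.0.0/9 (120.0.0.0 - 120.127.255.255)
  120.64.0.0/10 (120.64.0.0 - 120.127.255.255)
  120.116.0.0/17 (120.116.0.0 - 120.116.127.255)
Total matching entries: 5.

5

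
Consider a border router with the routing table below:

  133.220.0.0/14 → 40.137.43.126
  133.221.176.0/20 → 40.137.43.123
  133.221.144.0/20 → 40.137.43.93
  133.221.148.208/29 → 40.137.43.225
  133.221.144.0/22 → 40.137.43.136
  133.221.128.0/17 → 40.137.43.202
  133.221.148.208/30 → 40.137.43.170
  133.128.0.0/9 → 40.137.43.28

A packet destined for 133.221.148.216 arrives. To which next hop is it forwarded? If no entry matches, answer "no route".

40.137.43.93

Routes whose prefix contains 133.221.148.216:
  133.128.0.0/9 (133.128.0.0 - 133.255.255.255) -> 40.137.43.28
  133.220.0.0/14 (133.220.0.0 - 133.223.255.255) -> 40.137.43.126
  133.221.128.0/17 (133.221.128.0 - 133.221.255.255) -> 40.137.43.202
  133.221.144.0/20 (133.221.144.0 - 133.221.159.255) -> 40.137.43.93
More-specific entries that do NOT match:
  133.221.148.208/30 (133.221.148.208 - 133.221.148.211) does not contain 133.221.148.216
  133.221.148.208/29 (133.221.148.208 - 133.221.148.215) does not contain 133.221.148.216
  133.221.144.0/22 (133.221.144.0 - 133.221.147.255) does not contain 133.221.148.216
Longest matching prefix is /20 -> next hop 40.137.43.93.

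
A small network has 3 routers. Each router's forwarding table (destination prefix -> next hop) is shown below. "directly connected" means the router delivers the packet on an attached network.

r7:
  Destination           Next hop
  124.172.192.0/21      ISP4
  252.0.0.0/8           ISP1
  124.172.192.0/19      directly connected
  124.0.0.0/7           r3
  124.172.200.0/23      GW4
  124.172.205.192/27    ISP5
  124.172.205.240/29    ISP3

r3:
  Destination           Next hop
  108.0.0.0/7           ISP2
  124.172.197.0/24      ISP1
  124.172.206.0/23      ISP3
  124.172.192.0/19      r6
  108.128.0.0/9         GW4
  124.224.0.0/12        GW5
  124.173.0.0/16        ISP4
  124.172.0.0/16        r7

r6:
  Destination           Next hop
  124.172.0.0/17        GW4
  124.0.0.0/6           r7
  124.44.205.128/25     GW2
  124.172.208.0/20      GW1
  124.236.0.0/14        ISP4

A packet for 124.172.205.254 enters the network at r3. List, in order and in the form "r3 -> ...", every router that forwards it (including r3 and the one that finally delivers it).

r3 -> r6 -> r7

At r3: longest match for 124.172.205.254 is 124.172.192.0/19 -> r6
At r6: longest match for 124.172.205.254 is 124.0.0.0/6 -> r7
At r7: longest match for 124.172.205.254 is 124.172.192.0/19 -> directly connected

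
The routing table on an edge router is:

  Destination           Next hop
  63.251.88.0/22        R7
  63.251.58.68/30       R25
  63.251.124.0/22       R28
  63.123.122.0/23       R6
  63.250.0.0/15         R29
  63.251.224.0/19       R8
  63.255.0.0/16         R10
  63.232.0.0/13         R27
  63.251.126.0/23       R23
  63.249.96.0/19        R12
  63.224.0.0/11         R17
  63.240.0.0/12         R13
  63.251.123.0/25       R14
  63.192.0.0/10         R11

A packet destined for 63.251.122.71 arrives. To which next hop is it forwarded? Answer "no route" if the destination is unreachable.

R29

Routes whose prefix contains 63.251.122.71:
  63.192.0.0/10 (63.192.0.0 - 63.255.255.255) -> R11
  63.224.0.0/11 (63.224.0.0 - 63.255.255.255) -> R17
  63.240.0.0/12 (63.240.0.0 - 63.255.255.255) -> R13
  63.250.0.0/15 (63.250.0.0 - 63.251.255.255) -> R29
More-specific entries that do NOT match:
  63.251.58.68/30 (63.251.58.68 - 63.251.58.71) does not contain 63.251.122.71
  63.251.123.0/25 (63.251.123.0 - 63.251.123.127) does not contain 63.251.122.71
  63.123.122.0/23 (63.123.122.0 - 63.123.123.255) does not contain 63.251.122.71
  63.251.126.0/23 (63.251.126.0 - 63.251.127.255) does not contain 63.251.122.71
  63.251.88.0/22 (63.251.88.0 - 63.251.91.255) does not contain 63.251.122.71
  63.251.124.0/22 (63.251.124.0 - 63.251.127.255) does not contain 63.251.122.71
  63.251.224.0/19 (63.251.224.0 - 63.251.255.255) does not contain 63.251.122.71
  63.249.96.0/19 (63.249.96.0 - 63.249.127.255) does not contain 63.251.122.71
  63.255.0.0/16 (63.255.0.0 - 63.255.255.255) does not contain 63.251.122.71
Longest matching prefix is /15 -> next hop R29.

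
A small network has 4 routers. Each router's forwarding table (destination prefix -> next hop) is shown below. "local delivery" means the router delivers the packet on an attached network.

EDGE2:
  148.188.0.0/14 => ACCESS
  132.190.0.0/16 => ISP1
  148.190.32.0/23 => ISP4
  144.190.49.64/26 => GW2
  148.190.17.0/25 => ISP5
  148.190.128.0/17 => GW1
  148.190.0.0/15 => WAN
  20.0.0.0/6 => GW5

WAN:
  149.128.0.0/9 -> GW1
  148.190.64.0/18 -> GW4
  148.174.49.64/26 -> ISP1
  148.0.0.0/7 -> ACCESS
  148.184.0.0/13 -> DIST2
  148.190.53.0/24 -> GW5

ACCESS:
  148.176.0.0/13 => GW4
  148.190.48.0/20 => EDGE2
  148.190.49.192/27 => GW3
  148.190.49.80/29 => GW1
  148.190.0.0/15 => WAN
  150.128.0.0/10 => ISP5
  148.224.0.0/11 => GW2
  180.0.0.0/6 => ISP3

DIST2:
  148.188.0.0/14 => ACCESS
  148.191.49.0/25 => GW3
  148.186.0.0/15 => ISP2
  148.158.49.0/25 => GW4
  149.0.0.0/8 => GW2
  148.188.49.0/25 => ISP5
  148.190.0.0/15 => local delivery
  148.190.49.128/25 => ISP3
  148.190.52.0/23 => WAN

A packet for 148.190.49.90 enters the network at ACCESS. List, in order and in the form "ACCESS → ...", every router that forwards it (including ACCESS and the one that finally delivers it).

ACCESS → EDGE2 → WAN → DIST2

At ACCESS: longest match for 148.190.49.90 is 148.190.48.0/20 -> EDGE2
At EDGE2: longest match for 148.190.49.90 is 148.190.0.0/15 -> WAN
At WAN: longest match for 148.190.49.90 is 148.184.0.0/13 -> DIST2
At DIST2: longest match for 148.190.49.90 is 148.190.0.0/15 -> local delivery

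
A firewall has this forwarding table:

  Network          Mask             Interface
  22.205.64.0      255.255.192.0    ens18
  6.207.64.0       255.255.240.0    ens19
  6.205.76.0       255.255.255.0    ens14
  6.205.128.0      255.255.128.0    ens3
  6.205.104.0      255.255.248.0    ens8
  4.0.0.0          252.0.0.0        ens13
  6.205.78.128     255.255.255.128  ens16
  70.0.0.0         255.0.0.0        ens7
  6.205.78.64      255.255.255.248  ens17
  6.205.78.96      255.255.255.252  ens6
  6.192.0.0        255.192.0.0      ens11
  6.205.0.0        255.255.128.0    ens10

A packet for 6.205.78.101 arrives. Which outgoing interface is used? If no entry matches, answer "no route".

ens10

Routes whose prefix contains 6.205.78.101:
  4.0.0.0/6 (4.0.0.0 - 7.255.255.255) -> ens13
  6.192.0.0/10 (6.192.0.0 - 6.255.255.255) -> ens11
  6.205.0.0/17 (6.205.0.0 - 6.205.127.255) -> ens10
More-specific entries that do NOT match:
  6.205.78.96/30 (6.205.78.96 - 6.205.78.99) does not contain 6.205.78.101
  6.205.78.64/29 (6.205.78.64 - 6.205.78.71) does not contain 6.205.78.101
  6.205.78.128/25 (6.205.78.128 - 6.205.78.255) does not contain 6.205.78.101
  6.205.76.0/24 (6.205.76.0 - 6.205.76.255) does not contain 6.205.78.101
  6.205.104.0/21 (6.205.104.0 - 6.205.111.255) does not contain 6.205.78.101
  6.207.64.0/20 (6.207.64.0 - 6.207.79.255) does not contain 6.205.78.101
  22.205.64.0/18 (22.205.64.0 - 22.205.127.255) does not contain 6.205.78.101
Longest matching prefix is /17 -> interface ens10.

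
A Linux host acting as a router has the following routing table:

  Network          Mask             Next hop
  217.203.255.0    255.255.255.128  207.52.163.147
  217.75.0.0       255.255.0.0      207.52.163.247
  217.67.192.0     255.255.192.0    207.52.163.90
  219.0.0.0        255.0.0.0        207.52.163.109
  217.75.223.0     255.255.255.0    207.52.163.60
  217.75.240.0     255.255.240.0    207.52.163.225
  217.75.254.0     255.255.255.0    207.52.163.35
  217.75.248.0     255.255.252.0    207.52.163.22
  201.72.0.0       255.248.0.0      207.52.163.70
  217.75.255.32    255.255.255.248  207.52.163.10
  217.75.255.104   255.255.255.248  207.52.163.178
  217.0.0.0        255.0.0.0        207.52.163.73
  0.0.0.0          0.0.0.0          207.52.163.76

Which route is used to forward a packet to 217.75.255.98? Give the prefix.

Entries matching 217.75.255.98:
  0.0.0.0/0 (default, matches everything)
  217.0.0.0/8 (217.0.0.0 - 217.255.255.255)
  217.75.0.0/16 (217.75.0.0 - 217.75.255.255)
  217.75.240.0/20 (217.75.240.0 - 217.75.255.255)
Most specific is 217.75.240.0/20.

217.75.240.0/20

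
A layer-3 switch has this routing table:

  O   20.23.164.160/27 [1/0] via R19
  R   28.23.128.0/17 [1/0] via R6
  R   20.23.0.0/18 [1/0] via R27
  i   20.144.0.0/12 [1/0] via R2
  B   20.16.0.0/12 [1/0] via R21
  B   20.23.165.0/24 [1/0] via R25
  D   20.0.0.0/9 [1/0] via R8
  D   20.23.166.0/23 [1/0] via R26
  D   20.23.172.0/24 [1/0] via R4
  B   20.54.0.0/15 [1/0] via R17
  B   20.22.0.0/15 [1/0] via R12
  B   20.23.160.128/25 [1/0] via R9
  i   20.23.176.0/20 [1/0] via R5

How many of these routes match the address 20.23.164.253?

3

Prefixes containing 20.23.164.253:
  20.0.0.0/9 (20.0.0.0 - 20.127.255.255)
  20.16.0.0/12 (20.16.0.0 - 20.31.255.255)
  20.22.0.0/15 (20.22.0.0 - 20.23.255.255)
Total matching entries: 3.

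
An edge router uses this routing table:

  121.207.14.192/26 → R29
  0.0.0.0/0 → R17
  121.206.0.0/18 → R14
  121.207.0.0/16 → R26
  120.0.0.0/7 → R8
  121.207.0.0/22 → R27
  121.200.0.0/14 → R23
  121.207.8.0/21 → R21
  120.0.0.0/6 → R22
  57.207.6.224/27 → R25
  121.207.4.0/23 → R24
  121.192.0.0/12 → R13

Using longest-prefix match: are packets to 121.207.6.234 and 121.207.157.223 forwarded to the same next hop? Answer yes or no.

yes

121.207.6.234: longest match 121.207.0.0/16 -> R26
121.207.157.223: longest match 121.207.0.0/16 -> R26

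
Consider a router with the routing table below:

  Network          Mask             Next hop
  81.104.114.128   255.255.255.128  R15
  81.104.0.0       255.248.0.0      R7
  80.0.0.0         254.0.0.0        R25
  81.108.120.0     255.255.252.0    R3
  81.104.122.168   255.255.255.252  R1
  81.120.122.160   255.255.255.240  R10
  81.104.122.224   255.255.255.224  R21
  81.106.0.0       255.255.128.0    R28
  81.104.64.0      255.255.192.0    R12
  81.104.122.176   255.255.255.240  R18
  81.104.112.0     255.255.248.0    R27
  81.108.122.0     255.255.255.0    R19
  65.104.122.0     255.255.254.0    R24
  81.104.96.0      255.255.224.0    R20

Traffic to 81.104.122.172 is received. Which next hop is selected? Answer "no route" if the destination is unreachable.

R20

Routes whose prefix contains 81.104.122.172:
  80.0.0.0/7 (80.0.0.0 - 81.255.255.255) -> R25
  81.104.0.0/13 (81.104.0.0 - 81.111.255.255) -> R7
  81.104.64.0/18 (81.104.64.0 - 81.104.127.255) -> R12
  81.104.96.0/19 (81.104.96.0 - 81.104.127.255) -> R20
More-specific entries that do NOT match:
  81.104.122.168/30 (81.104.122.168 - 81.104.122.171) does not contain 81.104.122.172
  81.120.122.160/28 (81.120.122.160 - 81.120.122.175) does not contain 81.104.122.172
  81.104.122.176/28 (81.104.122.176 - 81.104.122.191) does not contain 81.104.122.172
  81.104.122.224/27 (81.104.122.224 - 81.104.122.255) does not contain 81.104.122.172
  81.104.114.128/25 (81.104.114.128 - 81.104.114.255) does not contain 81.104.122.172
  81.108.122.0/24 (81.108.122.0 - 81.108.122.255) does not contain 81.104.122.172
  65.104.122.0/23 (65.104.122.0 - 65.104.123.255) does not contain 81.104.122.172
  81.108.120.0/22 (81.108.120.0 - 81.108.123.255) does not contain 81.104.122.172
  81.104.112.0/21 (81.104.112.0 - 81.104.119.255) does not contain 81.104.122.172
Longest matching prefix is /19 -> next hop R20.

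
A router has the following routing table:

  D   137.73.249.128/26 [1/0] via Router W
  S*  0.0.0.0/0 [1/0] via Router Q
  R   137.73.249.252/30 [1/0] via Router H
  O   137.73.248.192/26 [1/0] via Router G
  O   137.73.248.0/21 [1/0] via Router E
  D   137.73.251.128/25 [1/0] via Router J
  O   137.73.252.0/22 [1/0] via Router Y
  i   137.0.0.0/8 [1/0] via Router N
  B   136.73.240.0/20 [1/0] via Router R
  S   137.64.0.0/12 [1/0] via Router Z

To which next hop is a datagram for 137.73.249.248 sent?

Router E

Routes whose prefix contains 137.73.249.248:
  0.0.0.0/0 (default, matches everything) -> Router Q
  137.0.0.0/8 (137.0.0.0 - 137.255.255.255) -> Router N
  137.64.0.0/12 (137.64.0.0 - 137.79.255.255) -> Router Z
  137.73.248.0/21 (137.73.248.0 - 137.73.255.255) -> Router E
More-specific entries that do NOT match:
  137.73.249.252/30 (137.73.249.252 - 137.73.249.255) does not contain 137.73.249.248
  137.73.249.128/26 (137.73.249.128 - 137.73.249.191) does not contain 137.73.249.248
  137.73.248.192/26 (137.73.248.192 - 137.73.248.255) does not contain 137.73.249.248
  137.73.251.128/25 (137.73.251.128 - 137.73.251.255) does not contain 137.73.249.248
  137.73.252.0/22 (137.73.252.0 - 137.73.255.255) does not contain 137.73.249.248
Longest matching prefix is /21 -> next hop Router E.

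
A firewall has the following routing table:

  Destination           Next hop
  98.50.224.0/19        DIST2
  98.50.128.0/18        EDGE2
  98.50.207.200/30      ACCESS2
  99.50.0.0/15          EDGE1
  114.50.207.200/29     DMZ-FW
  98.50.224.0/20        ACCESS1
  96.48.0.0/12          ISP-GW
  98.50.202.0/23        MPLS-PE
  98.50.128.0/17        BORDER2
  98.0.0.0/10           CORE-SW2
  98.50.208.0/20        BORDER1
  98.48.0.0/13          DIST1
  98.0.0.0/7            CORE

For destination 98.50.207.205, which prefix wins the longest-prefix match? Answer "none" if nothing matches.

98.50.128.0/17

Entries matching 98.50.207.205:
  98.0.0.0/7 (98.0.0.0 - 99.255.255.255)
  98.0.0.0/10 (98.0.0.0 - 98.63.255.255)
  98.48.0.0/13 (98.48.0.0 - 98.55.255.255)
  98.50.128.0/17 (98.50.128.0 - 98.50.255.255)
Most specific is 98.50.128.0/17.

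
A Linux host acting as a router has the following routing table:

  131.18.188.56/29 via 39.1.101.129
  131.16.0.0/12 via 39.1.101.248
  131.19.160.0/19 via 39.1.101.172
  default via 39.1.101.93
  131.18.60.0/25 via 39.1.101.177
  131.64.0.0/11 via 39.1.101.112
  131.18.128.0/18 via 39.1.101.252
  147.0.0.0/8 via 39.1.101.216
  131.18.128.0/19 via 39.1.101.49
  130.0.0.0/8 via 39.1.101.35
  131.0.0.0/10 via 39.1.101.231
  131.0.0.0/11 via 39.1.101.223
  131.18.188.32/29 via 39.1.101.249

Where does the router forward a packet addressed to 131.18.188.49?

Routes whose prefix contains 131.18.188.49:
  0.0.0.0/0 (default, matches everything) -> 39.1.101.93
  131.0.0.0/10 (131.0.0.0 - 131.63.255.255) -> 39.1.101.231
  131.0.0.0/11 (131.0.0.0 - 131.31.255.255) -> 39.1.101.223
  131.16.0.0/12 (131.16.0.0 - 131.31.255.255) -> 39.1.101.248
  131.18.128.0/18 (131.18.128.0 - 131.18.191.255) -> 39.1.101.252
More-specific entries that do NOT match:
  131.18.188.56/29 (131.18.188.56 - 131.18.188.63) does not contain 131.18.188.49
  131.18.188.32/29 (131.18.188.32 - 131.18.188.39) does not contain 131.18.188.49
  131.18.60.0/25 (131.18.60.0 - 131.18.60.127) does not contain 131.18.188.49
  131.19.160.0/19 (131.19.160.0 - 131.19.191.255) does not contain 131.18.188.49
  131.18.128.0/19 (131.18.128.0 - 131.18.159.255) does not contain 131.18.188.49
Longest matching prefix is /18 -> next hop 39.1.101.252.

39.1.101.252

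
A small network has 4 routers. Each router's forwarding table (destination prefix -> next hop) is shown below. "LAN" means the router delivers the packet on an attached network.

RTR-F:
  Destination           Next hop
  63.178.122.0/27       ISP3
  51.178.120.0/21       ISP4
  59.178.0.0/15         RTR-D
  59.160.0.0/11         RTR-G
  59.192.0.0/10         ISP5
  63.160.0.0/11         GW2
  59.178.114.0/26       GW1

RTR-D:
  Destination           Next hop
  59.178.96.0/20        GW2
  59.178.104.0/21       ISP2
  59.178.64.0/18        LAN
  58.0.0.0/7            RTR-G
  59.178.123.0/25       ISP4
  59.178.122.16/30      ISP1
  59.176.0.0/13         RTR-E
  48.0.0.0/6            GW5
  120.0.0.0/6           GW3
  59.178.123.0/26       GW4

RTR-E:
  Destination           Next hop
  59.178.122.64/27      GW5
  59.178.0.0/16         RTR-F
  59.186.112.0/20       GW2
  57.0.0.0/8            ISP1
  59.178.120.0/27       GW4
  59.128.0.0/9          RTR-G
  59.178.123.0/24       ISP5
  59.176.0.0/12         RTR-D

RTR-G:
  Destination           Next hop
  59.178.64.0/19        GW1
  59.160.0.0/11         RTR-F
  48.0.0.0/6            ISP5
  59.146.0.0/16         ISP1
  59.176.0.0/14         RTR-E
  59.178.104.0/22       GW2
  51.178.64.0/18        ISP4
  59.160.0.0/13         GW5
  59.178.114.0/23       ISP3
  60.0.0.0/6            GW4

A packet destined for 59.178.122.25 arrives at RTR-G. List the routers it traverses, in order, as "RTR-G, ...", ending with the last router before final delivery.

RTR-G, RTR-E, RTR-F, RTR-D

At RTR-G: longest match for 59.178.122.25 is 59.176.0.0/14 -> RTR-E
At RTR-E: longest match for 59.178.122.25 is 59.178.0.0/16 -> RTR-F
At RTR-F: longest match for 59.178.122.25 is 59.178.0.0/15 -> RTR-D
At RTR-D: longest match for 59.178.122.25 is 59.178.64.0/18 -> LAN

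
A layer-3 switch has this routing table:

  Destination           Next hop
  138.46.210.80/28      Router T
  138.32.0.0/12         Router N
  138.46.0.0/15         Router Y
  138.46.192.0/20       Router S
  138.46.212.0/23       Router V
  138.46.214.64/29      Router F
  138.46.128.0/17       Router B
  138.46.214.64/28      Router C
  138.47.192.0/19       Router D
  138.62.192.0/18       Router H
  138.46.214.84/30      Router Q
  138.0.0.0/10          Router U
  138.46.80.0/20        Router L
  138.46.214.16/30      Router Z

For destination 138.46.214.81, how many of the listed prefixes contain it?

4

Prefixes containing 138.46.214.81:
  138.0.0.0/10 (138.0.0.0 - 138.63.255.255)
  138.32.0.0/12 (138.32.0.0 - 138.47.255.255)
  138.46.0.0/15 (138.46.0.0 - 138.47.255.255)
  138.46.128.0/17 (138.46.128.0 - 138.46.255.255)
Total matching entries: 4.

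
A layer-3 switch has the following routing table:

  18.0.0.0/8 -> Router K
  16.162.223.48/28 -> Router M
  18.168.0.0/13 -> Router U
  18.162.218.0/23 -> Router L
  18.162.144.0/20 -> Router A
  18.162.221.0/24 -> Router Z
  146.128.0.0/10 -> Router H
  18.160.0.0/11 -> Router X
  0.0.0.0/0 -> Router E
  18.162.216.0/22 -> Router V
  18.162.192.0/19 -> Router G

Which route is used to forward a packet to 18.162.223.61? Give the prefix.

18.162.192.0/19

Entries matching 18.162.223.61:
  0.0.0.0/0 (default, matches everything)
  18.0.0.0/8 (18.0.0.0 - 18.255.255.255)
  18.160.0.0/11 (18.160.0.0 - 18.191.255.255)
  18.162.192.0/19 (18.162.192.0 - 18.162.223.255)
Most specific is 18.162.192.0/19.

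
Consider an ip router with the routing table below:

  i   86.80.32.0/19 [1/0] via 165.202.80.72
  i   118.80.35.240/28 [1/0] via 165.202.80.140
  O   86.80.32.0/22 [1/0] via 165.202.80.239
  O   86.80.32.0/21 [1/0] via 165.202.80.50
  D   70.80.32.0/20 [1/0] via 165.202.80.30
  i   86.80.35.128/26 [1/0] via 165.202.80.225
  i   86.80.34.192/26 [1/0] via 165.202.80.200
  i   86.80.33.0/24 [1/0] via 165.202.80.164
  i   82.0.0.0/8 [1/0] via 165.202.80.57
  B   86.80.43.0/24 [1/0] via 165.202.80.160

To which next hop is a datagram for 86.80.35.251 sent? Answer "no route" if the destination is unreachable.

165.202.80.239

Routes whose prefix contains 86.80.35.251:
  86.80.32.0/19 (86.80.32.0 - 86.80.63.255) -> 165.202.80.72
  86.80.32.0/21 (86.80.32.0 - 86.80.39.255) -> 165.202.80.50
  86.80.32.0/22 (86.80.32.0 - 86.80.35.255) -> 165.202.80.239
More-specific entries that do NOT match:
  118.80.35.240/28 (118.80.35.240 - 118.80.35.255) does not contain 86.80.35.251
  86.80.35.128/26 (86.80.35.128 - 86.80.35.191) does not contain 86.80.35.251
  86.80.34.192/26 (86.80.34.192 - 86.80.34.255) does not contain 86.80.35.251
  86.80.33.0/24 (86.80.33.0 - 86.80.33.255) does not contain 86.80.35.251
  86.80.43.0/24 (86.80.43.0 - 86.80.43.255) does not contain 86.80.35.251
Longest matching prefix is /22 -> next hop 165.202.80.239.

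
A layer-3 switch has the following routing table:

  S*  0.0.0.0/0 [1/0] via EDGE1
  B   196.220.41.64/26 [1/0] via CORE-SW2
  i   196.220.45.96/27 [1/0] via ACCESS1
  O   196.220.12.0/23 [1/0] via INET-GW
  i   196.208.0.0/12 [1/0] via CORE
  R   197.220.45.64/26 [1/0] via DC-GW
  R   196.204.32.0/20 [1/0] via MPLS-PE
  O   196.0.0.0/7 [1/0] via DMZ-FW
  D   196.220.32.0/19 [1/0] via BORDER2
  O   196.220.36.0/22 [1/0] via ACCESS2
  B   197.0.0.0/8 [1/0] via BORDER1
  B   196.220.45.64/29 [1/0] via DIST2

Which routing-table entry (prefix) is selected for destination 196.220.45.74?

196.220.32.0/19

Entries matching 196.220.45.74:
  0.0.0.0/0 (default, matches everything)
  196.0.0.0/7 (196.0.0.0 - 197.255.255.255)
  196.208.0.0/12 (196.208.0.0 - 196.223.255.255)
  196.220.32.0/19 (196.220.32.0 - 196.220.63.255)
Most specific is 196.220.32.0/19.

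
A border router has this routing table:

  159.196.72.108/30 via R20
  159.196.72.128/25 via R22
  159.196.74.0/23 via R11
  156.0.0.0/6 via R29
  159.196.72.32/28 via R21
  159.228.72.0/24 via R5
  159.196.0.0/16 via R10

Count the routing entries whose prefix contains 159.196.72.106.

2

Prefixes containing 159.196.72.106:
  156.0.0.0/6 (156.0.0.0 - 159.255.255.255)
  159.196.0.0/16 (159.196.0.0 - 159.196.255.255)
Total matching entries: 2.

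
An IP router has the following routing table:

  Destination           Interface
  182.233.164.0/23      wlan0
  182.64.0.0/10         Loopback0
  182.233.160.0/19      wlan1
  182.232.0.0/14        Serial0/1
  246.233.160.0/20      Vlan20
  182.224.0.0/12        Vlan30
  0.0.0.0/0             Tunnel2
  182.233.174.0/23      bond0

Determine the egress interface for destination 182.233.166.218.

wlan1

Routes whose prefix contains 182.233.166.218:
  0.0.0.0/0 (default, matches everything) -> Tunnel2
  182.224.0.0/12 (182.224.0.0 - 182.239.255.255) -> Vlan30
  182.232.0.0/14 (182.232.0.0 - 182.235.255.255) -> Serial0/1
  182.233.160.0/19 (182.233.160.0 - 182.233.191.255) -> wlan1
More-specific entries that do NOT match:
  182.233.164.0/23 (182.233.164.0 - 182.233.165.255) does not contain 182.233.166.218
  182.233.174.0/23 (182.233.174.0 - 182.233.175.255) does not contain 182.233.166.218
  246.233.160.0/20 (246.233.160.0 - 246.233.175.255) does not contain 182.233.166.218
Longest matching prefix is /19 -> interface wlan1.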